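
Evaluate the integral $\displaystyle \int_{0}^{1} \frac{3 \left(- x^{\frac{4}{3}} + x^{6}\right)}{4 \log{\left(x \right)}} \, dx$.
$\frac{3 \log{\left(3 \right)}}{4}$

Consider the one-parameter family: let $I(a) = \int_{0}^{1} \frac{3 \left(x^{6} - x^{a}\right)}{4 \log{\left(x \right)}} \, dx$.

Since $\dfrac{\partial}{\partial a}\,x^{a} = x^{a} \ln x$, the $\ln x$ in the denominator cancels and
$$\frac{dI}{da} = \int_{0}^{1} - \frac{3}{4} x^{a} \, dx = - \frac{3}{4} \left[\frac{x^{a+1}}{a+1}\right]_0^1 = - \frac{3}{4 a + 4}.$$

Integrating with respect to $a$ gives $I(a) = - \frac{3 \log{\left(a + 1 \right)}}{4} + \frac{3 \log{\left(7 \right)}}{4} + C$.

At $a = 6$ the integrand is identically $0$, so $I(6) = 0$. The closed form gives $0$, hence $C = 0$.

Setting $a = \frac{4}{3}$:
$$I = \frac{3 \log{\left(3 \right)}}{4}.$$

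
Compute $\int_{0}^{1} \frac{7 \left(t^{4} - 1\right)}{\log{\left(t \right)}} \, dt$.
$\log{\left(78125 \right)}$

Replace the exponent $4$ by a parameter $a$: let $I(a) = \int_{0}^{1} \frac{7 \left(t^{a} - 1\right)}{\log{\left(t \right)}} \, dt$.

Since $\dfrac{\partial}{\partial a}\,t^{a} = t^{a} \ln t$, the $\ln t$ in the denominator cancels and
$$\frac{dI}{da} = \int_{0}^{1} 7 t^{a} \, dt = 7 \left[\frac{t^{a+1}}{a+1}\right]_0^1 = \frac{7}{a + 1}.$$

Integrating with respect to $a$ gives $I(a) = 7 \log{\left(a + 1 \right)} + C$.

At $a = 0$ the integrand is identically $0$, so $I(0) = 0$. The closed form gives $0$, hence $C = 0$.

Setting $a = 4$:
$$I = \log{\left(78125 \right)}.$$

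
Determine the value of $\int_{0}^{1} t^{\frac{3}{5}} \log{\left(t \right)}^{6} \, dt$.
$\frac{3515625}{131072}$

Start from the elementary integral
$$J(a) = \int_{0}^{1} t^{a} \, dt = \frac{1}{a + 1}.$$

Differentiating under the integral sign brings down a factor of $\ln t$:
$$\frac{dJ}{da} = \int_{0}^{1} t^{a} \log{\left(t \right)} \, dt = - \frac{1}{\left(a + 1\right)^{2}}.$$

Repeating $6$ times in total — each differentiation brings down another $\ln t$ — gives
$$\frac{d^{6}J}{da^{6}} = \int_{0}^{1} t^{a} \log{\left(t \right)}^{6} \, dt = \frac{720}{\left(a + 1\right)^{7}},$$
and the integrand here is exactly the target integrand, so $I = \frac{720}{\left(a + 1\right)^{7}}$.

Setting $a = \frac{3}{5}$:
$$I = \frac{3515625}{131072}.$$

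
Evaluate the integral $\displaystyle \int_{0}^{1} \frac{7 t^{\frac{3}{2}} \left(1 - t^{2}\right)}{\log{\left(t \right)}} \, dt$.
$\log{\left(\frac{78125}{4782969} \right)}$

Consider the one-parameter family: let $I(a) = \int_{0}^{1} \frac{7 \left(- t^{\frac{7}{2}} + t^{a}\right)}{\log{\left(t \right)}} \, dt$.

Since $\dfrac{\partial}{\partial a}\,t^{a} = t^{a} \ln t$, the $\ln t$ in the denominator cancels and
$$\frac{dI}{da} = \int_{0}^{1} 7 t^{a} \, dt = 7 \left[\frac{t^{a+1}}{a+1}\right]_0^1 = \frac{7}{a + 1}.$$

Integrating with respect to $a$ gives $I(a) = \log{\left(\frac{128 \left(a + 1\right)^{7}}{4782969} \right)} + C$.

At $a = \frac{7}{2}$ the integrand is identically $0$, so $I(\frac{7}{2}) = 0$. The closed form gives $0$, hence $C = 0$.

Setting $a = \frac{3}{2}$:
$$I = \log{\left(\frac{78125}{4782969} \right)}.$$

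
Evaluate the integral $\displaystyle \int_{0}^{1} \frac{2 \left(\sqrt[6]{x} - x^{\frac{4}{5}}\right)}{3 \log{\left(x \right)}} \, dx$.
$\log{\left(\frac{\sqrt[3]{2} \cdot 35^{\frac{2}{3}}}{18} \right)}$

Introduce a parameter $a$ in the exponent: let $I(a) = \int_{0}^{1} \frac{2 \left(\sqrt[6]{x} - x^{a}\right)}{3 \log{\left(x \right)}} \, dx$.

Since $\dfrac{\partial}{\partial a}\,x^{a} = x^{a} \ln x$, the $\ln x$ in the denominator cancels and
$$\frac{dI}{da} = \int_{0}^{1} - \frac{2}{3} x^{a} \, dx = - \frac{2}{3} \left[\frac{x^{a+1}}{a+1}\right]_0^1 = - \frac{2}{3 a + 3}.$$

Integrating with respect to $a$ gives $I(a) = - \frac{2 \log{\left(a + 1 \right)}}{3} - \frac{2 \log{\left(6 \right)}}{3} + \frac{2 \log{\left(7 \right)}}{3} + C$.

At $a = \frac{1}{6}$ the integrand is identically $0$, so $I(\frac{1}{6}) = 0$. The closed form gives $0$, hence $C = 0$.

Setting $a = \frac{4}{5}$:
$$I = \log{\left(\frac{\sqrt[3]{2} \cdot 35^{\frac{2}{3}}}{18} \right)}.$$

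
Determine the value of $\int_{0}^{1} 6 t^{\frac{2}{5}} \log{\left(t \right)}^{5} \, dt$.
$- \frac{11250000}{117649}$

Consider the simpler parametrised integral
$$J(a) = \int_{0}^{1} 6 t^{a} \, dt = \frac{6}{a + 1}.$$

Differentiating under the integral sign brings down a factor of $\ln t$:
$$\frac{dJ}{da} = \int_{0}^{1} 6 t^{a} \log{\left(t \right)} \, dt = - \frac{6}{\left(a + 1\right)^{2}}.$$

Repeating $5$ times in total — each differentiation brings down another $\ln t$ — gives
$$\frac{d^{5}J}{da^{5}} = \int_{0}^{1} 6 t^{a} \log{\left(t \right)}^{5} \, dt = - \frac{720}{\left(a + 1\right)^{6}},$$
and the integrand here is exactly the target integrand, so $I = - \frac{720}{\left(a + 1\right)^{6}}$.

Setting $a = \frac{2}{5}$:
$$I = - \frac{11250000}{117649}.$$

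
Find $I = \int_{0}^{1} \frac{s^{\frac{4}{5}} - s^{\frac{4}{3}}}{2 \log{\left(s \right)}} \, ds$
$\log{\left(\frac{3 \sqrt{105}}{35} \right)}$

Replace the exponent $\frac{4}{3}$ by a parameter $a$: let $I(a) = \int_{0}^{1} \frac{s^{\frac{4}{5}} - s^{a}}{2 \log{\left(s \right)}} \, ds$.

Since $\dfrac{\partial}{\partial a}\,s^{a} = s^{a} \ln s$, the $\ln s$ in the denominator cancels and
$$\frac{dI}{da} = \int_{0}^{1} - \frac{1}{2} s^{a} \, ds = - \frac{1}{2} \left[\frac{s^{a+1}}{a+1}\right]_0^1 = - \frac{1}{2 a + 2}.$$

Integrating with respect to $a$ gives $I(a) = - \frac{\log{\left(a + 1 \right)}}{2} - \frac{\log{\left(5 \right)}}{2} + \log{\left(3 \right)} + C$.

At $a = \frac{4}{5}$ the integrand is identically $0$, so $I(\frac{4}{5}) = 0$. The closed form gives $0$, hence $C = 0$.

Setting $a = \frac{4}{3}$:
$$I = \log{\left(\frac{3 \sqrt{105}}{35} \right)}.$$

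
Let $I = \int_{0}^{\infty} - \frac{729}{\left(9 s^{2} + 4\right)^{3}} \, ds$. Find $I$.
$- \frac{729 \pi}{512}$

Start from the standard arctangent integral
$$J(a) = \int_{0}^{\infty} - \frac{1}{a^{2} + s^{2}} \, ds = - \frac{\pi}{2 a}.$$

Differentiating under the integral sign with respect to $a$,
$$\frac{dJ}{da} = \int_{0}^{\infty} \frac{2 a}{\left(a^{2} + s^{2}\right)^{2}} \, ds = \frac{\pi}{2 a^{2}},$$
so $\int_{0}^{\infty} - \frac{1}{\left(a^{2} + s^{2}\right)^{2}} \, ds = - \frac{\pi}{4 a^{3}}$.

Repeating — each differentiation of $1/(s^2+a^2)^j$ produces $-2ja/(s^2+a^2)^{j+1}$ — and dividing through by $-2ja$ at each step yields, after $2$ differentiations in total,
$$\int_{0}^{\infty} - \frac{1}{\left(a^{2} + s^{2}\right)^{3}} \, ds = - \frac{3 \pi}{16 a^{5}}.$$

Setting $a = \frac{2}{3}$:
$$I = - \frac{729 \pi}{512}.$$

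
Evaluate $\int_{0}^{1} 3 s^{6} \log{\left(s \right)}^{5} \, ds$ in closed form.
$- \frac{360}{117649}$

Consider the simpler parametrised integral
$$J(a) = \int_{0}^{1} 3 s^{a} \, ds = \frac{3}{a + 1}.$$

Differentiating under the integral sign brings down a factor of $\ln s$:
$$\frac{dJ}{da} = \int_{0}^{1} 3 s^{a} \log{\left(s \right)} \, ds = - \frac{3}{\left(a + 1\right)^{2}}.$$

Repeating $5$ times in total — each differentiation brings down another $\ln s$ — gives
$$\frac{d^{5}J}{da^{5}} = \int_{0}^{1} 3 s^{a} \log{\left(s \right)}^{5} \, ds = - \frac{360}{\left(a + 1\right)^{6}},$$
and the integrand here is exactly the target integrand, so $I = - \frac{360}{\left(a + 1\right)^{6}}$.

Setting $a = 6$:
$$I = - \frac{360}{117649}.$$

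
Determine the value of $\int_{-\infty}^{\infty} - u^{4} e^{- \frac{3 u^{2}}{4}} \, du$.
$- \frac{8 \sqrt{3} \sqrt{\pi}}{9}$

Begin with the known integral
$$J(a) = \int_{-\infty}^{\infty} - e^{- a u^{2}} \, du = - \frac{\sqrt{\pi}}{\sqrt{a}}.$$

Differentiating under the integral sign brings down a factor of $(-u^2)$:
$$\frac{dJ}{da} = \int_{-\infty}^{\infty} u^{2} e^{- a u^{2}} \, du = \frac{\sqrt{\pi}}{2 a^{\frac{3}{2}}}.$$

Repeating twice in total — each differentiation brings down another $(-u^2)$ — gives
$$\frac{d^{2}J}{da^{2}} = \int_{-\infty}^{\infty} - u^{4} e^{- a u^{2}} \, du = - \frac{3 \sqrt{\pi}}{4 a^{\frac{5}{2}}},$$
and the integrand here is exactly the target integrand, so $I = - \frac{3 \sqrt{\pi}}{4 a^{\frac{5}{2}}}$.

Setting $a = \frac{3}{4}$:
$$I = - \frac{8 \sqrt{3} \sqrt{\pi}}{9}.$$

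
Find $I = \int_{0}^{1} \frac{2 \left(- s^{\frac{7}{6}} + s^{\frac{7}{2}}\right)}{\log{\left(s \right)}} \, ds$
$\log{\left(\frac{729}{169} \right)}$

Consider the one-parameter family: let $I(a) = \int_{0}^{1} \frac{2 \left(- s^{\frac{7}{6}} + s^{a}\right)}{\log{\left(s \right)}} \, ds$.

Since $\dfrac{\partial}{\partial a}\,s^{a} = s^{a} \ln s$, the $\ln s$ in the denominator cancels and
$$\frac{dI}{da} = \int_{0}^{1} 2 s^{a} \, ds = 2 \left[\frac{s^{a+1}}{a+1}\right]_0^1 = \frac{2}{a + 1}.$$

Integrating with respect to $a$ gives $I(a) = \log{\left(\frac{36 \left(a + 1\right)^{2}}{169} \right)} + C$.

At $a = \frac{7}{6}$ the integrand is identically $0$, so $I(\frac{7}{6}) = 0$. The closed form gives $0$, hence $C = 0$.

Setting $a = \frac{7}{2}$:
$$I = \log{\left(\frac{729}{169} \right)}.$$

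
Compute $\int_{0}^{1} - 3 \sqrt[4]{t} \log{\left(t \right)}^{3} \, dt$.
$\frac{4608}{625}$

Start from the elementary integral
$$J(a) = \int_{0}^{1} - 3 t^{a} \, dt = - \frac{3}{a + 1}.$$

Differentiating under the integral sign brings down a factor of $\ln t$:
$$\frac{dJ}{da} = \int_{0}^{1} - 3 t^{a} \log{\left(t \right)} \, dt = \frac{3}{\left(a + 1\right)^{2}}.$$

Repeating $3$ times in total — each differentiation brings down another $\ln t$ — gives
$$\frac{d^{3}J}{da^{3}} = \int_{0}^{1} - 3 t^{a} \log{\left(t \right)}^{3} \, dt = \frac{18}{\left(a + 1\right)^{4}},$$
and the integrand here is exactly the target integrand, so $I = \frac{18}{\left(a + 1\right)^{4}}$.

Setting $a = \frac{1}{4}$:
$$I = \frac{4608}{625}.$$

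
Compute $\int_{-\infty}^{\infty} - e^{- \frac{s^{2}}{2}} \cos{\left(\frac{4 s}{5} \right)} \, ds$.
$- \frac{\sqrt{2} \sqrt{\pi}}{e^{\frac{8}{25}}}$

Let $b$ denote the cosine frequency and define $I(b) = \int_{-\infty}^{\infty} - e^{- \frac{s^{2}}{2}} \cos{\left(b s \right)} \, ds$.

Differentiating under the integral sign,
$$I'(b) = \int_{-\infty}^{\infty} s e^{- \frac{s^{2}}{2}} \sin{\left(b s \right)} \, ds.$$

Integrate $\int_{-\infty}^{\infty} s \sin(b s)\, e^{- \frac{s^{2}}{2}}\, ds$ by parts with $u = \sin(b s)$ and $dv = s\, e^{- \frac{s^{2}}{2}}\, ds$, giving $v = - e^{- \frac{s^{2}}{2}}$. The boundary term vanishes and
$$\int_{-\infty}^{\infty} s \sin(b s)\, e^{- \frac{s^{2}}{2}}\, ds = b \int_{-\infty}^{\infty} \cos(b s)\, e^{- \frac{s^{2}}{2}}\, ds,$$
so $I'(b) = - b\, I(b)$.

This is a separable first-order ODE; solving with the initial condition $I(0) = \int_{-\infty}^{\infty} - e^{- \frac{s^{2}}{2}}\,ds = - \sqrt{2} \sqrt{\pi}$ gives
$$I(b) = - \sqrt{2} \sqrt{\pi} e^{- \frac{b^{2}}{2}}.$$

Setting $b = \frac{4}{5}$:
$$I = - \frac{\sqrt{2} \sqrt{\pi}}{e^{\frac{8}{25}}}.$$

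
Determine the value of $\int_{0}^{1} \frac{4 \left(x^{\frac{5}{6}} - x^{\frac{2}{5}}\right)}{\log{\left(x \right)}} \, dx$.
$- \log{\left(\frac{3111696}{9150625} \right)}$

Introduce a parameter $a$ in the exponent: let $I(a) = \int_{0}^{1} \frac{4 \left(x^{\frac{5}{6}} - x^{a}\right)}{\log{\left(x \right)}} \, dx$.

Since $\dfrac{\partial}{\partial a}\,x^{a} = x^{a} \ln x$, the $\ln x$ in the denominator cancels and
$$\frac{dI}{da} = \int_{0}^{1} -4 x^{a} \, dx = -4 \left[\frac{x^{a+1}}{a+1}\right]_0^1 = - \frac{4}{a + 1}.$$

Integrating with respect to $a$ gives $I(a) = - \log{\left(\frac{1296 \left(a + 1\right)^{4}}{14641} \right)} + C$.

At $a = \frac{5}{6}$ the integrand is identically $0$, so $I(\frac{5}{6}) = 0$. The closed form gives $0$, hence $C = 0$.

Setting $a = \frac{2}{5}$:
$$I = - \log{\left(\frac{3111696}{9150625} \right)}.$$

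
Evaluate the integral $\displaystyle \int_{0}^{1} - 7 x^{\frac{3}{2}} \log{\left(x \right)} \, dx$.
$\frac{28}{25}$

Begin with the known integral
$$J(a) = \int_{0}^{1} - 7 x^{a} \, dx = - \frac{7}{a + 1}.$$

Differentiating under the integral sign brings down a factor of $\ln x$:
$$\frac{dJ}{da} = \int_{0}^{1} - 7 x^{a} \log{\left(x \right)} \, dx = \frac{7}{\left(a + 1\right)^{2}}.$$

The integral on the left is $I$, so $I = \frac{7}{\left(a + 1\right)^{2}}$.

Setting $a = \frac{3}{2}$:
$$I = \frac{28}{25}.$$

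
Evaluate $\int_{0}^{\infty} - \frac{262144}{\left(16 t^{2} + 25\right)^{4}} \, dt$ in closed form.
$- \frac{2048 \pi}{15625}$

Begin with the known result
$$J(a) = \int_{0}^{\infty} - \frac{4}{a^{2} + t^{2}} \, dt = - \frac{2 \pi}{a}.$$

Differentiating under the integral sign with respect to $a$,
$$\frac{dJ}{da} = \int_{0}^{\infty} \frac{8 a}{\left(a^{2} + t^{2}\right)^{2}} \, dt = \frac{2 \pi}{a^{2}},$$
so $\int_{0}^{\infty} - \frac{4}{\left(a^{2} + t^{2}\right)^{2}} \, dt = - \frac{\pi}{a^{3}}$.

Repeating — each differentiation of $1/(t^2+a^2)^j$ produces $-2ja/(t^2+a^2)^{j+1}$ — and dividing through by $-2ja$ at each step yields, after $3$ differentiations in total,
$$\int_{0}^{\infty} - \frac{4}{\left(a^{2} + t^{2}\right)^{4}} \, dt = - \frac{5 \pi}{8 a^{7}}.$$

Setting $a = \frac{5}{4}$:
$$I = - \frac{2048 \pi}{15625}.$$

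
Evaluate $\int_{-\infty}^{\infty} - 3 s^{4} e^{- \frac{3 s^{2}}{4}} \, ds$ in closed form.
$- \frac{8 \sqrt{3} \sqrt{\pi}}{3}$

Consider the simpler parametrised integral
$$J(a) = \int_{-\infty}^{\infty} - 3 e^{- a s^{2}} \, ds = - \frac{3 \sqrt{\pi}}{\sqrt{a}}.$$

Differentiating under the integral sign brings down a factor of $(-s^2)$:
$$\frac{dJ}{da} = \int_{-\infty}^{\infty} 3 s^{2} e^{- a s^{2}} \, ds = \frac{3 \sqrt{\pi}}{2 a^{\frac{3}{2}}}.$$

Repeating twice in total — each differentiation brings down another $(-s^2)$ — gives
$$\frac{d^{2}J}{da^{2}} = \int_{-\infty}^{\infty} - 3 s^{4} e^{- a s^{2}} \, ds = - \frac{9 \sqrt{\pi}}{4 a^{\frac{5}{2}}},$$
and the integrand here is exactly the target integrand, so $I = - \frac{9 \sqrt{\pi}}{4 a^{\frac{5}{2}}}$.

Setting $a = \frac{3}{4}$:
$$I = - \frac{8 \sqrt{3} \sqrt{\pi}}{3}.$$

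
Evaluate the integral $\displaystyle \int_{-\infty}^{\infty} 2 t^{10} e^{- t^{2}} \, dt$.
$\frac{945 \sqrt{\pi}}{16}$

Start from the elementary integral
$$J(a) = \int_{-\infty}^{\infty} 2 e^{- a t^{2}} \, dt = \frac{2 \sqrt{\pi}}{\sqrt{a}}.$$

Differentiating under the integral sign brings down a factor of $(-t^2)$:
$$\frac{dJ}{da} = \int_{-\infty}^{\infty} - 2 t^{2} e^{- a t^{2}} \, dt = - \frac{\sqrt{\pi}}{a^{\frac{3}{2}}}.$$

Repeating $5$ times in total — each differentiation brings down another $(-t^2)$ — gives
$$\frac{d^{5}J}{da^{5}} = \int_{-\infty}^{\infty} - 2 t^{10} e^{- a t^{2}} \, dt = - \frac{945 \sqrt{\pi}}{16 a^{\frac{11}{2}}},$$
and the integrand here is $(-1)^{5}$ times the target integrand, so $I = (-1)^{5}\,\frac{d^{5}J}{da^{5}} = \frac{945 \sqrt{\pi}}{16 a^{\frac{11}{2}}}$.

Setting $a = 1$:
$$I = \frac{945 \sqrt{\pi}}{16}.$$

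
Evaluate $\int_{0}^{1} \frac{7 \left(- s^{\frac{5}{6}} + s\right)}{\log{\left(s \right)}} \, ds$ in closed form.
$\log{\left(\frac{35831808}{19487171} \right)}$

Introduce a parameter $a$ in the exponent: let $I(a) = \int_{0}^{1} \frac{7 \left(s - s^{a}\right)}{\log{\left(s \right)}} \, ds$.

Since $\dfrac{\partial}{\partial a}\,s^{a} = s^{a} \ln s$, the $\ln s$ in the denominator cancels and
$$\frac{dI}{da} = \int_{0}^{1} -7 s^{a} \, ds = -7 \left[\frac{s^{a+1}}{a+1}\right]_0^1 = - \frac{7}{a + 1}.$$

Integrating with respect to $a$ gives $I(a) = \log{\left(\frac{128}{\left(a + 1\right)^{7}} \right)} + C$.

At $a = 1$ the integrand is identically $0$, so $I(1) = 0$. The closed form gives $0$, hence $C = 0$.

Setting $a = \frac{5}{6}$:
$$I = \log{\left(\frac{35831808}{19487171} \right)}.$$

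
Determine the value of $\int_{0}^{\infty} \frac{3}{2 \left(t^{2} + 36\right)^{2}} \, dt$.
$\frac{\pi}{576}$

Begin with the known result
$$J(a) = \int_{0}^{\infty} \frac{3}{2 \left(a^{2} + t^{2}\right)} \, dt = \frac{3 \pi}{4 a}.$$

Differentiating under the integral sign with respect to $a$,
$$\frac{dJ}{da} = \int_{0}^{\infty} - \frac{3 a}{\left(a^{2} + t^{2}\right)^{2}} \, dt = - \frac{3 \pi}{4 a^{2}},$$
so $\int_{0}^{\infty} \frac{3}{2 \left(a^{2} + t^{2}\right)^{2}} \, dt = \frac{3 \pi}{8 a^{3}}$.

Setting $a = 6$:
$$I = \frac{\pi}{576}.$$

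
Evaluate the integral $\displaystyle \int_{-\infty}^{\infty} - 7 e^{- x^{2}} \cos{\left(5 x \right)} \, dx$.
$- \frac{7 \sqrt{\pi}}{e^{\frac{25}{4}}}$

Treat the cosine frequency as a parameter and define $I(b) = \int_{-\infty}^{\infty} - 7 e^{- x^{2}} \cos{\left(b x \right)} \, dx$.

Differentiating under the integral sign,
$$I'(b) = \int_{-\infty}^{\infty} 7 x e^{- x^{2}} \sin{\left(b x \right)} \, dx.$$

Integrate $\int_{-\infty}^{\infty} x \sin(b x)\, e^{- x^{2}}\, dx$ by parts with $u = \sin(b x)$ and $dv = x\, e^{- x^{2}}\, dx$, giving $v = - \frac{e^{- x^{2}}}{2}$. The boundary term vanishes and
$$\int_{-\infty}^{\infty} x \sin(b x)\, e^{- x^{2}}\, dx = \frac{b}{2} \int_{-\infty}^{\infty} \cos(b x)\, e^{- x^{2}}\, dx,$$
so $I'(b) = - \frac{b}{2}\, I(b)$.

This is a separable first-order ODE; solving with the initial condition $I(0) = \int_{-\infty}^{\infty} - 7 e^{- x^{2}}\,dx = - 7 \sqrt{\pi}$ gives
$$I(b) = - 7 \sqrt{\pi} e^{- \frac{b^{2}}{4}}.$$

Setting $b = 5$:
$$I = - \frac{7 \sqrt{\pi}}{e^{\frac{25}{4}}}.$$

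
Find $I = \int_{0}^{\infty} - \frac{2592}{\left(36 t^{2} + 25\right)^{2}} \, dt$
$- \frac{108 \pi}{125}$

Start from the standard arctangent integral
$$J(a) = \int_{0}^{\infty} - \frac{2}{a^{2} + t^{2}} \, dt = - \frac{\pi}{a}.$$

Differentiating under the integral sign with respect to $a$,
$$\frac{dJ}{da} = \int_{0}^{\infty} \frac{4 a}{\left(a^{2} + t^{2}\right)^{2}} \, dt = \frac{\pi}{a^{2}},$$
so $\int_{0}^{\infty} - \frac{2}{\left(a^{2} + t^{2}\right)^{2}} \, dt = - \frac{\pi}{2 a^{3}}$.

Setting $a = \frac{5}{6}$:
$$I = - \frac{108 \pi}{125}.$$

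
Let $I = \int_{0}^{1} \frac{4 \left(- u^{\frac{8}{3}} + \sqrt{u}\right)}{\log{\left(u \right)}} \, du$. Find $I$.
$\log{\left(\frac{6561}{234256} \right)}$

Consider the one-parameter family: let $I(a) = \int_{0}^{1} \frac{4 \left(- u^{\frac{8}{3}} + u^{a}\right)}{\log{\left(u \right)}} \, du$.

Since $\dfrac{\partial}{\partial a}\,u^{a} = u^{a} \ln u$, the $\ln u$ in the denominator cancels and
$$\frac{dI}{da} = \int_{0}^{1} 4 u^{a} \, du = 4 \left[\frac{u^{a+1}}{a+1}\right]_0^1 = \frac{4}{a + 1}.$$

Integrating with respect to $a$ gives $I(a) = \log{\left(\frac{81 \left(a + 1\right)^{4}}{14641} \right)} + C$.

At $a = \frac{8}{3}$ the integrand is identically $0$, so $I(\frac{8}{3}) = 0$. The closed form gives $0$, hence $C = 0$.

Setting $a = \frac{1}{2}$:
$$I = \log{\left(\frac{6561}{234256} \right)}.$$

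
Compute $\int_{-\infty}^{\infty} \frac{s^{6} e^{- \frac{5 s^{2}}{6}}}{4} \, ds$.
$\frac{81 \sqrt{30} \sqrt{\pi}}{500}$

Consider the simpler parametrised integral
$$J(a) = \int_{-\infty}^{\infty} \frac{e^{- a s^{2}}}{4} \, ds = \frac{\sqrt{\pi}}{4 \sqrt{a}}.$$

Differentiating under the integral sign brings down a factor of $(-s^2)$:
$$\frac{dJ}{da} = \int_{-\infty}^{\infty} - \frac{s^{2} e^{- a s^{2}}}{4} \, ds = - \frac{\sqrt{\pi}}{8 a^{\frac{3}{2}}}.$$

Repeating $3$ times in total — each differentiation brings down another $(-s^2)$ — gives
$$\frac{d^{3}J}{da^{3}} = \int_{-\infty}^{\infty} - \frac{s^{6} e^{- a s^{2}}}{4} \, ds = - \frac{15 \sqrt{\pi}}{32 a^{\frac{7}{2}}},$$
and the integrand here is $(-1)^{3}$ times the target integrand, so $I = (-1)^{3}\,\frac{d^{3}J}{da^{3}} = \frac{15 \sqrt{\pi}}{32 a^{\frac{7}{2}}}$.

Setting $a = \frac{5}{6}$:
$$I = \frac{81 \sqrt{30} \sqrt{\pi}}{500}.$$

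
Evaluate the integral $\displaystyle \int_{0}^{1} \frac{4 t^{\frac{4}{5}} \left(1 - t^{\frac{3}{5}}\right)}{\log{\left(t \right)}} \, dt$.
$\log{\left(\frac{81}{256} \right)}$

Introduce a parameter $a$ in the exponent: let $I(a) = \int_{0}^{1} \frac{4 \left(- t^{\frac{7}{5}} + t^{a}\right)}{\log{\left(t \right)}} \, dt$.

Since $\dfrac{\partial}{\partial a}\,t^{a} = t^{a} \ln t$, the $\ln t$ in the denominator cancels and
$$\frac{dI}{da} = \int_{0}^{1} 4 t^{a} \, dt = 4 \left[\frac{t^{a+1}}{a+1}\right]_0^1 = \frac{4}{a + 1}.$$

Integrating with respect to $a$ gives $I(a) = \log{\left(\frac{625 \left(a + 1\right)^{4}}{20736} \right)} + C$.

At $a = \frac{7}{5}$ the integrand is identically $0$, so $I(\frac{7}{5}) = 0$. The closed form gives $0$, hence $C = 0$.

Setting $a = \frac{4}{5}$:
$$I = \log{\left(\frac{81}{256} \right)}.$$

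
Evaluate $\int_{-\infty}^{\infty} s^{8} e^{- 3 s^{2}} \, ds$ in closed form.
$\frac{35 \sqrt{3} \sqrt{\pi}}{1296}$

Start from the elementary integral
$$J(a) = \int_{-\infty}^{\infty} e^{- a s^{2}} \, ds = \frac{\sqrt{\pi}}{\sqrt{a}}.$$

Differentiating under the integral sign brings down a factor of $(-s^2)$:
$$\frac{dJ}{da} = \int_{-\infty}^{\infty} - s^{2} e^{- a s^{2}} \, ds = - \frac{\sqrt{\pi}}{2 a^{\frac{3}{2}}}.$$

Repeating $4$ times in total — each differentiation brings down another $(-s^2)$ — gives
$$\frac{d^{4}J}{da^{4}} = \int_{-\infty}^{\infty} s^{8} e^{- a s^{2}} \, ds = \frac{105 \sqrt{\pi}}{16 a^{\frac{9}{2}}},$$
and the integrand here is exactly the target integrand, so $I = \frac{105 \sqrt{\pi}}{16 a^{\frac{9}{2}}}$.

Setting $a = 3$:
$$I = \frac{35 \sqrt{3} \sqrt{\pi}}{1296}.$$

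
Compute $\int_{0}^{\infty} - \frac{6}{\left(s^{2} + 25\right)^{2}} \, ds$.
$- \frac{3 \pi}{250}$

Start from the standard arctangent integral
$$J(a) = \int_{0}^{\infty} - \frac{6}{a^{2} + s^{2}} \, ds = - \frac{3 \pi}{a}.$$

Differentiating under the integral sign with respect to $a$,
$$\frac{dJ}{da} = \int_{0}^{\infty} \frac{12 a}{\left(a^{2} + s^{2}\right)^{2}} \, ds = \frac{3 \pi}{a^{2}},$$
so $\int_{0}^{\infty} - \frac{6}{\left(a^{2} + s^{2}\right)^{2}} \, ds = - \frac{3 \pi}{2 a^{3}}$.

Setting $a = 5$:
$$I = - \frac{3 \pi}{250}.$$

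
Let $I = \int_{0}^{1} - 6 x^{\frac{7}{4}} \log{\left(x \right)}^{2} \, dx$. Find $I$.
$- \frac{768}{1331}$

Start from the elementary integral
$$J(a) = \int_{0}^{1} - 6 x^{a} \, dx = - \frac{6}{a + 1}.$$

Differentiating under the integral sign brings down a factor of $\ln x$:
$$\frac{dJ}{da} = \int_{0}^{1} - 6 x^{a} \log{\left(x \right)} \, dx = \frac{6}{\left(a + 1\right)^{2}}.$$

Repeating twice in total — each differentiation brings down another $\ln x$ — gives
$$\frac{d^{2}J}{da^{2}} = \int_{0}^{1} - 6 x^{a} \log{\left(x \right)}^{2} \, dx = - \frac{12}{\left(a + 1\right)^{3}},$$
and the integrand here is exactly the target integrand, so $I = - \frac{12}{\left(a + 1\right)^{3}}$.

Setting $a = \frac{7}{4}$:
$$I = - \frac{768}{1331}.$$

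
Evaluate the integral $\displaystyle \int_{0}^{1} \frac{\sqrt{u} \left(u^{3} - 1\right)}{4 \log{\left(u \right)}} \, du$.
$\frac{\log{\left(3 \right)}}{4}$

Introduce a parameter $a$ in the exponent: let $I(a) = \int_{0}^{1} \frac{- \sqrt{u} + u^{a}}{4 \log{\left(u \right)}} \, du$.

Since $\dfrac{\partial}{\partial a}\,u^{a} = u^{a} \ln u$, the $\ln u$ in the denominator cancels and
$$\frac{dI}{da} = \int_{0}^{1} \frac{1}{4} u^{a} \, du = \frac{1}{4} \left[\frac{u^{a+1}}{a+1}\right]_0^1 = \frac{1}{4 \left(a + 1\right)}.$$

Integrating with respect to $a$ gives $I(a) = \frac{\log{\left(a + 1 \right)}}{4} - \frac{\log{\left(3 \right)}}{4} + \frac{\log{\left(2 \right)}}{4} + C$.

At $a = \frac{1}{2}$ the integrand is identically $0$, so $I(\frac{1}{2}) = 0$. The closed form gives $0$, hence $C = 0$.

Setting $a = \frac{7}{2}$:
$$I = \frac{\log{\left(3 \right)}}{4}.$$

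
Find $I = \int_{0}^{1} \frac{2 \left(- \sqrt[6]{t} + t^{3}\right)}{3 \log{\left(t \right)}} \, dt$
$\log{\left(\frac{4 \cdot 3^{\frac{2}{3}} \sqrt[3]{7}}{7} \right)}$

Replace the exponent $3$ by a parameter $a$: let $I(a) = \int_{0}^{1} \frac{2 \left(- \sqrt[6]{t} + t^{a}\right)}{3 \log{\left(t \right)}} \, dt$.

Since $\dfrac{\partial}{\partial a}\,t^{a} = t^{a} \ln t$, the $\ln t$ in the denominator cancels and
$$\frac{dI}{da} = \int_{0}^{1} \frac{2}{3} t^{a} \, dt = \frac{2}{3} \left[\frac{t^{a+1}}{a+1}\right]_0^1 = \frac{2}{3 \left(a + 1\right)}.$$

Integrating with respect to $a$ gives $I(a) = \log{\left(\frac{6^{\frac{2}{3}} \sqrt[3]{7} \left(a + 1\right)^{\frac{2}{3}}}{7} \right)} + C$.

At $a = \frac{1}{6}$ the integrand is identically $0$, so $I(\frac{1}{6}) = 0$. The closed form gives $0$, hence $C = 0$.

Setting $a = 3$:
$$I = \log{\left(\frac{4 \cdot 3^{\frac{2}{3}} \sqrt[3]{7}}{7} \right)}.$$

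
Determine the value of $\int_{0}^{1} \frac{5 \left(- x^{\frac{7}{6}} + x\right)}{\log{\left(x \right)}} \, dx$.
$\log{\left(\frac{248832}{371293} \right)}$

Replace the exponent $1$ by a parameter $a$: let $I(a) = \int_{0}^{1} \frac{5 \left(- x^{\frac{7}{6}} + x^{a}\right)}{\log{\left(x \right)}} \, dx$.

Since $\dfrac{\partial}{\partial a}\,x^{a} = x^{a} \ln x$, the $\ln x$ in the denominator cancels and
$$\frac{dI}{da} = \int_{0}^{1} 5 x^{a} \, dx = 5 \left[\frac{x^{a+1}}{a+1}\right]_0^1 = \frac{5}{a + 1}.$$

Integrating with respect to $a$ gives $I(a) = \log{\left(\frac{7776 \left(a + 1\right)^{5}}{371293} \right)} + C$.

At $a = \frac{7}{6}$ the integrand is identically $0$, so $I(\frac{7}{6}) = 0$. The closed form gives $0$, hence $C = 0$.

Setting $a = 1$:
$$I = \log{\left(\frac{248832}{371293} \right)}.$$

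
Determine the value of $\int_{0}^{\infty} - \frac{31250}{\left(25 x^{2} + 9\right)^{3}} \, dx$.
$- \frac{3125 \pi}{648}$

Begin with the known result
$$J(a) = \int_{0}^{\infty} - \frac{2}{a^{2} + x^{2}} \, dx = - \frac{\pi}{a}.$$

Differentiating under the integral sign with respect to $a$,
$$\frac{dJ}{da} = \int_{0}^{\infty} \frac{4 a}{\left(a^{2} + x^{2}\right)^{2}} \, dx = \frac{\pi}{a^{2}},$$
so $\int_{0}^{\infty} - \frac{2}{\left(a^{2} + x^{2}\right)^{2}} \, dx = - \frac{\pi}{2 a^{3}}$.

Repeating — each differentiation of $1/(x^2+a^2)^j$ produces $-2ja/(x^2+a^2)^{j+1}$ — and dividing through by $-2ja$ at each step yields, after $2$ differentiations in total,
$$\int_{0}^{\infty} - \frac{2}{\left(a^{2} + x^{2}\right)^{3}} \, dx = - \frac{3 \pi}{8 a^{5}}.$$

Setting $a = \frac{3}{5}$:
$$I = - \frac{3125 \pi}{648}.$$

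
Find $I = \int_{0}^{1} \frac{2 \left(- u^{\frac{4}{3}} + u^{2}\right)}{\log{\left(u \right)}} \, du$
$\log{\left(\frac{81}{49} \right)}$

Replace the exponent $2$ by a parameter $a$: let $I(a) = \int_{0}^{1} \frac{2 \left(- u^{\frac{4}{3}} + u^{a}\right)}{\log{\left(u \right)}} \, du$.

Since $\dfrac{\partial}{\partial a}\,u^{a} = u^{a} \ln u$, the $\ln u$ in the denominator cancels and
$$\frac{dI}{da} = \int_{0}^{1} 2 u^{a} \, du = 2 \left[\frac{u^{a+1}}{a+1}\right]_0^1 = \frac{2}{a + 1}.$$

Integrating with respect to $a$ gives $I(a) = \log{\left(\frac{9 \left(a + 1\right)^{2}}{49} \right)} + C$.

At $a = \frac{4}{3}$ the integrand is identically $0$, so $I(\frac{4}{3}) = 0$. The closed form gives $0$, hence $C = 0$.

Setting $a = 2$:
$$I = \log{\left(\frac{81}{49} \right)}.$$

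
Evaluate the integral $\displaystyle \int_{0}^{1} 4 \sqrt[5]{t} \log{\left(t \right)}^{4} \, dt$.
$\frac{3125}{81}$

Begin with the known integral
$$J(a) = \int_{0}^{1} 4 t^{a} \, dt = \frac{4}{a + 1}.$$

Differentiating under the integral sign brings down a factor of $\ln t$:
$$\frac{dJ}{da} = \int_{0}^{1} 4 t^{a} \log{\left(t \right)} \, dt = - \frac{4}{\left(a + 1\right)^{2}}.$$

Repeating $4$ times in total — each differentiation brings down another $\ln t$ — gives
$$\frac{d^{4}J}{da^{4}} = \int_{0}^{1} 4 t^{a} \log{\left(t \right)}^{4} \, dt = \frac{96}{\left(a + 1\right)^{5}},$$
and the integrand here is exactly the target integrand, so $I = \frac{96}{\left(a + 1\right)^{5}}$.

Setting $a = \frac{1}{5}$:
$$I = \frac{3125}{81}.$$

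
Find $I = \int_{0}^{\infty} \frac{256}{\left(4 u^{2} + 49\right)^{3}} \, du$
$\frac{24 \pi}{16807}$

Start from the standard arctangent integral
$$J(a) = \int_{0}^{\infty} \frac{4}{a^{2} + u^{2}} \, du = \frac{2 \pi}{a}.$$

Differentiating under the integral sign with respect to $a$,
$$\frac{dJ}{da} = \int_{0}^{\infty} - \frac{8 a}{\left(a^{2} + u^{2}\right)^{2}} \, du = - \frac{2 \pi}{a^{2}},$$
so $\int_{0}^{\infty} \frac{4}{\left(a^{2} + u^{2}\right)^{2}} \, du = \frac{\pi}{a^{3}}$.

Repeating — each differentiation of $1/(u^2+a^2)^j$ produces $-2ja/(u^2+a^2)^{j+1}$ — and dividing through by $-2ja$ at each step yields, after $2$ differentiations in total,
$$\int_{0}^{\infty} \frac{4}{\left(a^{2} + u^{2}\right)^{3}} \, du = \frac{3 \pi}{4 a^{5}}.$$

Setting $a = \frac{7}{2}$:
$$I = \frac{24 \pi}{16807}.$$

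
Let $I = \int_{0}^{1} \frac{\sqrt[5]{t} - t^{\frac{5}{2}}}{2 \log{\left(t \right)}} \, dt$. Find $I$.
$\log{\left(\frac{2 \sqrt{105}}{35} \right)}$

Consider the one-parameter family: let $I(a) = \int_{0}^{1} \frac{\sqrt[5]{t} - t^{a}}{2 \log{\left(t \right)}} \, dt$.

Since $\dfrac{\partial}{\partial a}\,t^{a} = t^{a} \ln t$, the $\ln t$ in the denominator cancels and
$$\frac{dI}{da} = \int_{0}^{1} - \frac{1}{2} t^{a} \, dt = - \frac{1}{2} \left[\frac{t^{a+1}}{a+1}\right]_0^1 = - \frac{1}{2 a + 2}.$$

Integrating with respect to $a$ gives $I(a) = - \frac{\log{\left(a + 1 \right)}}{2} - \frac{\log{\left(5 \right)}}{2} + \frac{\log{\left(6 \right)}}{2} + C$.

At $a = \frac{1}{5}$ the integrand is identically $0$, so $I(\frac{1}{5}) = 0$. The closed form gives $0$, hence $C = 0$.

Setting $a = \frac{5}{2}$:
$$I = \log{\left(\frac{2 \sqrt{105}}{35} \right)}.$$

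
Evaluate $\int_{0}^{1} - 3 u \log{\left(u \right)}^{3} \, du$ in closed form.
$\frac{9}{8}$

Consider the simpler parametrised integral
$$J(a) = \int_{0}^{1} - 3 u^{a} \, du = - \frac{3}{a + 1}.$$

Differentiating under the integral sign brings down a factor of $\ln u$:
$$\frac{dJ}{da} = \int_{0}^{1} - 3 u^{a} \log{\left(u \right)} \, du = \frac{3}{\left(a + 1\right)^{2}}.$$

Repeating $3$ times in total — each differentiation brings down another $\ln u$ — gives
$$\frac{d^{3}J}{da^{3}} = \int_{0}^{1} - 3 u^{a} \log{\left(u \right)}^{3} \, du = \frac{18}{\left(a + 1\right)^{4}},$$
and the integrand here is exactly the target integrand, so $I = \frac{18}{\left(a + 1\right)^{4}}$.

Setting $a = 1$:
$$I = \frac{9}{8}.$$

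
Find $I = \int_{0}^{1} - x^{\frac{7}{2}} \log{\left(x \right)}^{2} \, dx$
$- \frac{16}{729}$

Start from the elementary integral
$$J(a) = \int_{0}^{1} - x^{a} \, dx = - \frac{1}{a + 1}.$$

Differentiating under the integral sign brings down a factor of $\ln x$:
$$\frac{dJ}{da} = \int_{0}^{1} - x^{a} \log{\left(x \right)} \, dx = \frac{1}{\left(a + 1\right)^{2}}.$$

Repeating twice in total — each differentiation brings down another $\ln x$ — gives
$$\frac{d^{2}J}{da^{2}} = \int_{0}^{1} - x^{a} \log{\left(x \right)}^{2} \, dx = - \frac{2}{\left(a + 1\right)^{3}},$$
and the integrand here is exactly the target integrand, so $I = - \frac{2}{\left(a + 1\right)^{3}}$.

Setting $a = \frac{7}{2}$:
$$I = - \frac{16}{729}.$$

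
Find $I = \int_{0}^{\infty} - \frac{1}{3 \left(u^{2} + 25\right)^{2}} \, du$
$- \frac{\pi}{1500}$

Start from the standard arctangent integral
$$J(a) = \int_{0}^{\infty} - \frac{1}{3 \left(a^{2} + u^{2}\right)} \, du = - \frac{\pi}{6 a}.$$

Differentiating under the integral sign with respect to $a$,
$$\frac{dJ}{da} = \int_{0}^{\infty} \frac{2 a}{3 \left(a^{2} + u^{2}\right)^{2}} \, du = \frac{\pi}{6 a^{2}},$$
so $\int_{0}^{\infty} - \frac{1}{3 \left(a^{2} + u^{2}\right)^{2}} \, du = - \frac{\pi}{12 a^{3}}$.

Setting $a = 5$:
$$I = - \frac{\pi}{1500}.$$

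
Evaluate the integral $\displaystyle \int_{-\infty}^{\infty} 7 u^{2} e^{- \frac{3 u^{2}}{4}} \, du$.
$\frac{28 \sqrt{3} \sqrt{\pi}}{9}$

Start from the elementary integral
$$J(a) = \int_{-\infty}^{\infty} 7 e^{- a u^{2}} \, du = \frac{7 \sqrt{\pi}}{\sqrt{a}}.$$

Differentiating under the integral sign brings down a factor of $(-u^2)$:
$$\frac{dJ}{da} = \int_{-\infty}^{\infty} - 7 u^{2} e^{- a u^{2}} \, du = - \frac{7 \sqrt{\pi}}{2 a^{\frac{3}{2}}}.$$

The integral on the left is $-I$, so $I = \frac{7 \sqrt{\pi}}{2 a^{\frac{3}{2}}}$.

Setting $a = \frac{3}{4}$:
$$I = \frac{28 \sqrt{3} \sqrt{\pi}}{9}.$$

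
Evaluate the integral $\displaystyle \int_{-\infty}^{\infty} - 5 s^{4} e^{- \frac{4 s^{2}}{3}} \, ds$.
$- \frac{135 \sqrt{3} \sqrt{\pi}}{128}$

Begin with the known integral
$$J(a) = \int_{-\infty}^{\infty} - 5 e^{- a s^{2}} \, ds = - \frac{5 \sqrt{\pi}}{\sqrt{a}}.$$

Differentiating under the integral sign brings down a factor of $(-s^2)$:
$$\frac{dJ}{da} = \int_{-\infty}^{\infty} 5 s^{2} e^{- a s^{2}} \, ds = \frac{5 \sqrt{\pi}}{2 a^{\frac{3}{2}}}.$$

Repeating twice in total — each differentiation brings down another $(-s^2)$ — gives
$$\frac{d^{2}J}{da^{2}} = \int_{-\infty}^{\infty} - 5 s^{4} e^{- a s^{2}} \, ds = - \frac{15 \sqrt{\pi}}{4 a^{\frac{5}{2}}},$$
and the integrand here is exactly the target integrand, so $I = - \frac{15 \sqrt{\pi}}{4 a^{\frac{5}{2}}}$.

Setting $a = \frac{4}{3}$:
$$I = - \frac{135 \sqrt{3} \sqrt{\pi}}{128}.$$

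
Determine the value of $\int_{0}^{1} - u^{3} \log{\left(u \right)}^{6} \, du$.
$- \frac{45}{1024}$

Start from the elementary integral
$$J(a) = \int_{0}^{1} - u^{a} \, du = - \frac{1}{a + 1}.$$

Differentiating under the integral sign brings down a factor of $\ln u$:
$$\frac{dJ}{da} = \int_{0}^{1} - u^{a} \log{\left(u \right)} \, du = \frac{1}{\left(a + 1\right)^{2}}.$$

Repeating $6$ times in total — each differentiation brings down another $\ln u$ — gives
$$\frac{d^{6}J}{da^{6}} = \int_{0}^{1} - u^{a} \log{\left(u \right)}^{6} \, du = - \frac{720}{\left(a + 1\right)^{7}},$$
and the integrand here is exactly the target integrand, so $I = - \frac{720}{\left(a + 1\right)^{7}}$.

Setting $a = 3$:
$$I = - \frac{45}{1024}.$$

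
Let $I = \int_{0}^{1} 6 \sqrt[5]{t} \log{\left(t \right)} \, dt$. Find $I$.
$- \frac{25}{6}$

Consider the simpler parametrised integral
$$J(a) = \int_{0}^{1} 6 t^{a} \, dt = \frac{6}{a + 1}.$$

Differentiating under the integral sign brings down a factor of $\ln t$:
$$\frac{dJ}{da} = \int_{0}^{1} 6 t^{a} \log{\left(t \right)} \, dt = - \frac{6}{\left(a + 1\right)^{2}}.$$

The integral on the left is $I$, so $I = - \frac{6}{\left(a + 1\right)^{2}}$.

Setting $a = \frac{1}{5}$:
$$I = - \frac{25}{6}.$$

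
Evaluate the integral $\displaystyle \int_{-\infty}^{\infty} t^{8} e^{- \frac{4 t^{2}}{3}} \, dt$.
$\frac{8505 \sqrt{3} \sqrt{\pi}}{8192}$

Consider the simpler parametrised integral
$$J(a) = \int_{-\infty}^{\infty} e^{- a t^{2}} \, dt = \frac{\sqrt{\pi}}{\sqrt{a}}.$$

Differentiating under the integral sign brings down a factor of $(-t^2)$:
$$\frac{dJ}{da} = \int_{-\infty}^{\infty} - t^{2} e^{- a t^{2}} \, dt = - \frac{\sqrt{\pi}}{2 a^{\frac{3}{2}}}.$$

Repeating $4$ times in total — each differentiation brings down another $(-t^2)$ — gives
$$\frac{d^{4}J}{da^{4}} = \int_{-\infty}^{\infty} t^{8} e^{- a t^{2}} \, dt = \frac{105 \sqrt{\pi}}{16 a^{\frac{9}{2}}},$$
and the integrand here is exactly the target integrand, so $I = \frac{105 \sqrt{\pi}}{16 a^{\frac{9}{2}}}$.

Setting $a = \frac{4}{3}$:
$$I = \frac{8505 \sqrt{3} \sqrt{\pi}}{8192}.$$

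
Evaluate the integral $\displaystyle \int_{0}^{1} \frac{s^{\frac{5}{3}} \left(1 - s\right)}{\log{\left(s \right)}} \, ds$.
$\log{\left(\frac{8}{11} \right)}$

Replace the exponent $\frac{5}{3}$ by a parameter $a$: let $I(a) = \int_{0}^{1} \frac{- s^{\frac{8}{3}} + s^{a}}{\log{\left(s \right)}} \, ds$.

Since $\dfrac{\partial}{\partial a}\,s^{a} = s^{a} \ln s$, the $\ln s$ in the denominator cancels and
$$\frac{dI}{da} = \int_{0}^{1} s^{a} \, ds = \left[\frac{s^{a+1}}{a+1}\right]_0^1 = \frac{1}{a + 1}.$$

Integrating with respect to $a$ gives $I(a) = \log{\left(\frac{3 a}{11} + \frac{3}{11} \right)} + C$.

At $a = \frac{8}{3}$ the integrand is identically $0$, so $I(\frac{8}{3}) = 0$. The closed form gives $0$, hence $C = 0$.

Setting $a = \frac{5}{3}$:
$$I = \log{\left(\frac{8}{11} \right)}.$$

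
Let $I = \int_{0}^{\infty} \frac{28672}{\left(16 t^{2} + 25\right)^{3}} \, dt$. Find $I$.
$\frac{1344 \pi}{3125}$

Begin with the known result
$$J(a) = \int_{0}^{\infty} \frac{7}{a^{2} + t^{2}} \, dt = \frac{7 \pi}{2 a}.$$

Differentiating under the integral sign with respect to $a$,
$$\frac{dJ}{da} = \int_{0}^{\infty} - \frac{14 a}{\left(a^{2} + t^{2}\right)^{2}} \, dt = - \frac{7 \pi}{2 a^{2}},$$
so $\int_{0}^{\infty} \frac{7}{\left(a^{2} + t^{2}\right)^{2}} \, dt = \frac{7 \pi}{4 a^{3}}$.

Repeating — each differentiation of $1/(t^2+a^2)^j$ produces $-2ja/(t^2+a^2)^{j+1}$ — and dividing through by $-2ja$ at each step yields, after $2$ differentiations in total,
$$\int_{0}^{\infty} \frac{7}{\left(a^{2} + t^{2}\right)^{3}} \, dt = \frac{21 \pi}{16 a^{5}}.$$

Setting $a = \frac{5}{4}$:
$$I = \frac{1344 \pi}{3125}.$$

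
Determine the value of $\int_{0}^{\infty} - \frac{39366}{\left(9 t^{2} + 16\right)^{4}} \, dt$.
$- \frac{32805 \pi}{262144}$

Begin with the known result
$$J(a) = \int_{0}^{\infty} - \frac{6}{a^{2} + t^{2}} \, dt = - \frac{3 \pi}{a}.$$

Differentiating under the integral sign with respect to $a$,
$$\frac{dJ}{da} = \int_{0}^{\infty} \frac{12 a}{\left(a^{2} + t^{2}\right)^{2}} \, dt = \frac{3 \pi}{a^{2}},$$
so $\int_{0}^{\infty} - \frac{6}{\left(a^{2} + t^{2}\right)^{2}} \, dt = - \frac{3 \pi}{2 a^{3}}$.

Repeating — each differentiation of $1/(t^2+a^2)^j$ produces $-2ja/(t^2+a^2)^{j+1}$ — and dividing through by $-2ja$ at each step yields, after $3$ differentiations in total,
$$\int_{0}^{\infty} - \frac{6}{\left(a^{2} + t^{2}\right)^{4}} \, dt = - \frac{15 \pi}{16 a^{7}}.$$

Setting $a = \frac{4}{3}$:
$$I = - \frac{32805 \pi}{262144}.$$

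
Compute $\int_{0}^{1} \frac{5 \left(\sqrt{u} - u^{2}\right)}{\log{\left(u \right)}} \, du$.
$- \log{\left(32 \right)}$

Introduce a parameter $a$ in the exponent: let $I(a) = \int_{0}^{1} \frac{5 \left(\sqrt{u} - u^{a}\right)}{\log{\left(u \right)}} \, du$.

Since $\dfrac{\partial}{\partial a}\,u^{a} = u^{a} \ln u$, the $\ln u$ in the denominator cancels and
$$\frac{dI}{da} = \int_{0}^{1} -5 u^{a} \, du = -5 \left[\frac{u^{a+1}}{a+1}\right]_0^1 = - \frac{5}{a + 1}.$$

Integrating with respect to $a$ gives $I(a) = - \log{\left(\frac{32 \left(a + 1\right)^{5}}{243} \right)} + C$.

At $a = \frac{1}{2}$ the integrand is identically $0$, so $I(\frac{1}{2}) = 0$. The closed form gives $0$, hence $C = 0$.

Setting $a = 2$:
$$I = - \log{\left(32 \right)}.$$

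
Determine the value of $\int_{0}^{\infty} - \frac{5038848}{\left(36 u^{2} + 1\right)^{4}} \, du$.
$- 131220 \pi$

Start from the standard arctangent integral
$$J(a) = \int_{0}^{\infty} - \frac{3}{a^{2} + u^{2}} \, du = - \frac{3 \pi}{2 a}.$$

Differentiating under the integral sign with respect to $a$,
$$\frac{dJ}{da} = \int_{0}^{\infty} \frac{6 a}{\left(a^{2} + u^{2}\right)^{2}} \, du = \frac{3 \pi}{2 a^{2}},$$
so $\int_{0}^{\infty} - \frac{3}{\left(a^{2} + u^{2}\right)^{2}} \, du = - \frac{3 \pi}{4 a^{3}}$.

Repeating — each differentiation of $1/(u^2+a^2)^j$ produces $-2ja/(u^2+a^2)^{j+1}$ — and dividing through by $-2ja$ at each step yields, after $3$ differentiations in total,
$$\int_{0}^{\infty} - \frac{3}{\left(a^{2} + u^{2}\right)^{4}} \, du = - \frac{15 \pi}{32 a^{7}}.$$

Setting $a = \frac{1}{6}$:
$$I = - 131220 \pi.$$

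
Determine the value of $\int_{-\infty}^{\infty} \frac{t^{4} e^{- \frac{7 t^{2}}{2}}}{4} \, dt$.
$\frac{3 \sqrt{14} \sqrt{\pi}}{1372}$

Begin with the known integral
$$J(a) = \int_{-\infty}^{\infty} \frac{e^{- a t^{2}}}{4} \, dt = \frac{\sqrt{\pi}}{4 \sqrt{a}}.$$

Differentiating under the integral sign brings down a factor of $(-t^2)$:
$$\frac{dJ}{da} = \int_{-\infty}^{\infty} - \frac{t^{2} e^{- a t^{2}}}{4} \, dt = - \frac{\sqrt{\pi}}{8 a^{\frac{3}{2}}}.$$

Repeating twice in total — each differentiation brings down another $(-t^2)$ — gives
$$\frac{d^{2}J}{da^{2}} = \int_{-\infty}^{\infty} \frac{t^{4} e^{- a t^{2}}}{4} \, dt = \frac{3 \sqrt{\pi}}{16 a^{\frac{5}{2}}},$$
and the integrand here is exactly the target integrand, so $I = \frac{3 \sqrt{\pi}}{16 a^{\frac{5}{2}}}$.

Setting $a = \frac{7}{2}$:
$$I = \frac{3 \sqrt{14} \sqrt{\pi}}{1372}.$$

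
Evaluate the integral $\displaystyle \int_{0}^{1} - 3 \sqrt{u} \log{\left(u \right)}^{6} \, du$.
$- \frac{10240}{81}$

Consider the simpler parametrised integral
$$J(a) = \int_{0}^{1} - 3 u^{a} \, du = - \frac{3}{a + 1}.$$

Differentiating under the integral sign brings down a factor of $\ln u$:
$$\frac{dJ}{da} = \int_{0}^{1} - 3 u^{a} \log{\left(u \right)} \, du = \frac{3}{\left(a + 1\right)^{2}}.$$

Repeating $6$ times in total — each differentiation brings down another $\ln u$ — gives
$$\frac{d^{6}J}{da^{6}} = \int_{0}^{1} - 3 u^{a} \log{\left(u \right)}^{6} \, du = - \frac{2160}{\left(a + 1\right)^{7}},$$
and the integrand here is exactly the target integrand, so $I = - \frac{2160}{\left(a + 1\right)^{7}}$.

Setting $a = \frac{1}{2}$:
$$I = - \frac{10240}{81}.$$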